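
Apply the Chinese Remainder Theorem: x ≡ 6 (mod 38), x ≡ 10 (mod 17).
44

Using Chinese Remainder Theorem:
M = 38 × 17 = 646
M1 = 17, M2 = 38
y1 = 17^(-1) mod 38 = 9
y2 = 38^(-1) mod 17 = 13
x = (6×17×9 + 10×38×13) mod 646 = 44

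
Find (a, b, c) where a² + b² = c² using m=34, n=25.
(531, 1700, 1781)

Euclid's formula: a = m² - n², b = 2mn, c = m² + n²
m = 34, n = 25
a = 34² - 25² = 1156 - 625 = 531
b = 2 × 34 × 25 = 1700
c = 34² + 25² = 1156 + 625 = 1781
Verification: 531² + 1700² = 281961 + 2890000 = 3171961 = 1781² ✓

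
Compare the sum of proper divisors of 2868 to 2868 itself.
abundant

Proper divisors of 2868: sum = 1 + 2 + 3 + 4 + 6 + 12 + 239 + 478 + 717 + 956 + 1434 = 3852
Since 3852 > 2868, 2868 is abundant.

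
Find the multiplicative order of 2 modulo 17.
8

17 is prime, so ord(2) divides φ(17) = 16.
Divisors of 16: 1, 2, 4, 8, 16.
Repeated squaring: 2^1 ≡ 2, 2^2 ≡ 4, 2^4 ≡ 16, 2^8 ≡ 1, 2^16 ≡ 1 (mod 17).
Test 2^d mod 17 for each divisor d in increasing order:
2^1 ≡ 2
2^2 ≡ 4
2^4 ≡ 16
2^8 ≡ 1  ← first divisor giving 1
The order is 8.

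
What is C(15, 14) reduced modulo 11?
4

Using Lucas' theorem:
Write n=15 and k=14 in base 11:
n in base 11: [1, 4]
k in base 11: [1, 3]
C(15,14) mod 11 = ∏ C(n_i, k_i) mod 11
Digit binomials (mod 11): C(1,1) = 1; C(4,3) = 4
Product: 1 × 4 = 4 ≡ 4 (mod 11)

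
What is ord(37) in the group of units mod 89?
8

89 is prime, so ord(37) divides φ(89) = 88.
Divisors of 88: 1, 2, 4, 8, 11, 22, 44, 88.
Repeated squaring: 37^1 ≡ 37, 37^2 ≡ 34, 37^4 ≡ 88, 37^8 ≡ 1, 37^16 ≡ 1, 37^32 ≡ 1, 37^64 ≡ 1 (mod 89).
Test 37^d mod 89 for each divisor d in increasing order:
37^1 ≡ 37
37^2 ≡ 34
37^4 ≡ 88
37^8 ≡ 1  ← first divisor giving 1
The order is 8.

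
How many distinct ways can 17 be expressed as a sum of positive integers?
297

p(n) counts ways to write n as a sum of positive integers (order ignored).
Euler's pentagonal recurrence: p(k) = p(k-1) + p(k-2) - p(k-5) - p(k-7) + p(k-12) + p(k-15) - ... (offsets j(3j∓1)/2, signs ++--, p(0)=1, p(<0)=0).
DP table for k = 0..16: p(0)=1, p(1)=1, p(2)=2, p(3)=3, p(4)=5, p(5)=7, p(6)=11, p(7)=15, p(8)=22, p(9)=30, p(10)=42, p(11)=56, p(12)=77, p(13)=101, p(14)=135, p(15)=176, p(16)=231.
Final step: p(17) = p(16) + p(15) - p(12) - p(10) + p(5) + p(2)
= 231 + 176 - 77 - 42 + 7 + 2
= 297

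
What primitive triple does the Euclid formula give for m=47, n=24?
(1633, 2256, 2785)

Euclid's formula: a = m² - n², b = 2mn, c = m² + n²
m = 47, n = 24
a = 47² - 24² = 2209 - 576 = 1633
b = 2 × 47 × 24 = 2256
c = 47² + 24² = 2209 + 576 = 2785
Verification: 1633² + 2256² = 2666689 + 5089536 = 7756225 = 2785² ✓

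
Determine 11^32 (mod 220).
121

Repeated squaring. Binary of 32 = 100000.
11^1 ≡ 11 (mod 220); 11^2 ≡ 121 (mod 220); 11^4 ≡ 121 (mod 220); 11^8 ≡ 121 (mod 220); 11^16 ≡ 121 (mod 220); 11^32 ≡ 121 (mod 220)
11^32 = 11^32 ≡ 121 (mod 220)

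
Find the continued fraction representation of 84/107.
[0; 1, 3, 1, 1, 1, 7]

Euclidean algorithm steps:
84 = 0 × 107 + 84
107 = 1 × 84 + 23
84 = 3 × 23 + 15
23 = 1 × 15 + 8
15 = 1 × 8 + 7
8 = 1 × 7 + 1
7 = 7 × 1 + 0
Continued fraction: [0; 1, 3, 1, 1, 1, 7]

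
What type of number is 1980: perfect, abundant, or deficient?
abundant

Proper divisors of 1980: sum = 1 + 2 + 3 + 4 + 5 + 6 + 9 + 10 + ... + 396 + 495 + 660 + 990 (35 divisors) = 4572
Since 4572 > 1980, 1980 is abundant.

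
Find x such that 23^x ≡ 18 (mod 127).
86

Baby-step giant-step with step n = ⌈√127⌉ = 12.
Baby steps 23^j mod 127 (j:value) for j=0..11: 0:1, 1:23, 2:21, 3:102, 4:60, 5:110, 6:117, 7:24, 8:44, 9:123, 10:35, 11:43.
Giant-step multiplier: 23^(-12) ≡ 23^(126-12) = 23^114 ≡ 47 (mod 127).
Giant steps γ_i = 18·47^i mod 127: γ_0=18, γ_1=84, γ_2=11, γ_3=9, γ_4=42, γ_5=69, γ_6=68, γ_7=21 (in table at j=2).
x = i·n + j = 7·12 + 2 = 86.
Check: 23^86 ≡ 18 (mod 127).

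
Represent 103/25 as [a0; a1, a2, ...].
[4; 8, 3]

Euclidean algorithm steps:
103 = 4 × 25 + 3
25 = 8 × 3 + 1
3 = 3 × 1 + 0
Continued fraction: [4; 8, 3]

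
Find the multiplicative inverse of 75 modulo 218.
125

gcd(75, 218) = 1, so the inverse exists.
Extended Euclidean algorithm on (218, 75):
218 = 2 × 75 + 68  ⟹  68 = (1)·218 + (-2)·75
75 = 1 × 68 + 7  ⟹  7 = (-1)·218 + (3)·75
68 = 9 × 7 + 5  ⟹  5 = (10)·218 + (-29)·75
7 = 1 × 5 + 2  ⟹  2 = (-11)·218 + (32)·75
5 = 2 × 2 + 1  ⟹  1 = (32)·218 + (-93)·75
So (-93)·75 ≡ 1 (mod 218), i.e. 75^(-1) ≡ -93 ≡ 125 (mod 218).
Check: 75 × 125 = 9375 ≡ 1 (mod 218)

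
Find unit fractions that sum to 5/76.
1/16 + 1/304

Greedy algorithm:
5/76: ceiling(76/5) = 16, use 1/16
1/304: ceiling(304/1) = 304, use 1/304
Result: 5/76 = 1/16 + 1/304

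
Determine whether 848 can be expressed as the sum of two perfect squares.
8² + 28² (a=8, b=28)

Factorization: 848 = 2^4 × 53
By Fermat: n is sum of two squares iff every prime p ≡ 3 (mod 4) appears to even power.
All primes ≡ 3 (mod 4) appear to even power.
Search a = 0, 1, 2, … for 848 - a² a perfect square: first hit at a = 8: 848 - 64 = 784 = 28².
848 = 8² + 28² = 64 + 784 ✓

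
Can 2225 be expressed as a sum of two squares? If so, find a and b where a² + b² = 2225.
4² + 47² (a=4, b=47)

Factorization: 2225 = 5^2 × 89
By Fermat: n is sum of two squares iff every prime p ≡ 3 (mod 4) appears to even power.
All primes ≡ 3 (mod 4) appear to even power.
Search a = 0, 1, 2, … for 2225 - a² a perfect square: first hit at a = 4: 2225 - 16 = 2209 = 47².
2225 = 4² + 47² = 16 + 2209 ✓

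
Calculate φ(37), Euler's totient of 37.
36

37 = 37
φ(n) = n × ∏(1 - 1/p) for each prime p dividing n
φ(37) = 37 × (1 - 1/37) = 36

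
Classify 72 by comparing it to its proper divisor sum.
abundant

Proper divisors of 72: sum = 1 + 2 + 3 + 4 + 6 + 8 + 9 + 12 + 18 + 24 + 36 = 123
Since 123 > 72, 72 is abundant.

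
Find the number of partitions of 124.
2841940500

p(n) counts ways to write n as a sum of positive integers (order ignored).
Euler's pentagonal recurrence: p(k) = p(k-1) + p(k-2) - p(k-5) - p(k-7) + p(k-12) + p(k-15) - ... (offsets j(3j∓1)/2, signs ++--, p(0)=1, p(<0)=0).
DP table for k = 0..123: p(0)=1, p(1)=1, p(2)=2, p(3)=3, p(4)=5, p(5)=7, p(6)=11, p(7)=15, p(8)=22, p(9)=30, p(10)=42, p(11)=56, p(12)=77, p(13)=101, p(14)=135, p(15)=176, p(16)=231, p(17)=297, p(18)=385, p(19)=490, p(20)=627, p(21)=792, p(22)=1002, p(23)=1255, p(24)=1575, p(25)=1958, p(26)=2436, p(27)=3010, p(28)=3718, p(29)=4565, p(30)=5604, p(31)=6842, p(32)=8349, p(33)=10143, p(34)=12310, p(35)=14883, p(36)=17977, p(37)=21637, p(38)=26015, p(39)=31185, p(40)=37338, p(41)=44583, p(42)=53174, p(43)=63261, p(44)=75175, p(45)=89134, p(46)=105558, p(47)=124754, p(48)=147273, p(49)=173525, p(50)=204226, p(51)=239943, p(52)=281589, p(53)=329931, p(54)=386155, p(55)=451276, p(56)=526823, p(57)=614154, p(58)=715220, p(59)=831820, p(60)=966467, p(61)=1121505, p(62)=1300156, p(63)=1505499, p(64)=1741630, p(65)=2012558, p(66)=2323520, p(67)=2679689, p(68)=3087735, p(69)=3554345, p(70)=4087968, p(71)=4697205, p(72)=5392783, p(73)=6185689, p(74)=7089500, p(75)=8118264, p(76)=9289091, p(77)=10619863, p(78)=12132164, p(79)=13848650, p(80)=15796476, p(81)=18004327, p(82)=20506255, p(83)=23338469, p(84)=26543660, p(85)=30167357, p(86)=34262962, p(87)=38887673, p(88)=44108109, p(89)=49995925, p(90)=56634173, p(91)=64112359, p(92)=72533807, p(93)=82010177, p(94)=92669720, p(95)=104651419, p(96)=118114304, p(97)=133230930, p(98)=150198136, p(99)=169229875, p(100)=190569292, p(101)=214481126, p(102)=241265379, p(103)=271248950, p(104)=304801365, p(105)=342325709, p(106)=384276336, p(107)=431149389, p(108)=483502844, p(109)=541946240, p(110)=607163746, p(111)=679903203, p(112)=761002156, p(113)=851376628, p(114)=952050665, p(115)=1064144451, p(116)=1188908248, p(117)=1327710076, p(118)=1482074143, p(119)=1653668665, p(120)=1844349560, p(121)=2056148051, p(122)=2291320912, p(123)=2552338241.
Final step: p(124) = p(123) + p(122) - p(119) - p(117) + p(112) + p(109) - p(102) - p(98) + p(89) + p(84) - p(73) - p(67) + p(54) + p(47) - p(32) - p(24) + p(7)
= 2552338241 + 2291320912 - 1653668665 - 1327710076 + 761002156 + 541946240 - 241265379 - 150198136 + 49995925 + 26543660 - 6185689 - 2679689 + 386155 + 124754 - 8349 - 1575 + 15
= 2841940500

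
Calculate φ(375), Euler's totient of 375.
200

375 = 3 × 5^3
φ(n) = n × ∏(1 - 1/p) for each prime p dividing n
φ(375) = 375 × (1 - 1/3) × (1 - 1/5) = 200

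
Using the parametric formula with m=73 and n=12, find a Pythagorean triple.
(5185, 1752, 5473)

Euclid's formula: a = m² - n², b = 2mn, c = m² + n²
m = 73, n = 12
a = 73² - 12² = 5329 - 144 = 5185
b = 2 × 73 × 12 = 1752
c = 73² + 12² = 5329 + 144 = 5473
Verification: 5185² + 1752² = 26884225 + 3069504 = 29953729 = 5473² ✓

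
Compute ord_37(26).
3

37 is prime, so ord(26) divides φ(37) = 36.
Divisors of 36: 1, 2, 3, 4, 6, 9, 12, 18, 36.
Repeated squaring: 26^1 ≡ 26, 26^2 ≡ 10, 26^4 ≡ 26, 26^8 ≡ 10, 26^16 ≡ 26, 26^32 ≡ 10 (mod 37).
Test 26^d mod 37 for each divisor d in increasing order:
26^1 ≡ 26
26^2 ≡ 10
26^3 = 26^2·26^1 ≡ 1  ← first divisor giving 1
The order is 3.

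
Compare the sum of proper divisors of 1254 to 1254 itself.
abundant

Proper divisors of 1254: sum = 1 + 2 + 3 + 6 + 11 + 19 + 22 + 33 + 38 + 57 + 66 + 114 + 209 + 418 + 627 = 1626
Since 1626 > 1254, 1254 is abundant.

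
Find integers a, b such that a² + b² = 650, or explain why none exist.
5² + 25² (a=5, b=25)

Factorization: 650 = 2 × 5^2 × 13
By Fermat: n is sum of two squares iff every prime p ≡ 3 (mod 4) appears to even power.
All primes ≡ 3 (mod 4) appear to even power.
Search a = 0, 1, 2, … for 650 - a² a perfect square: first hit at a = 5: 650 - 25 = 625 = 25².
650 = 5² + 25² = 25 + 625 ✓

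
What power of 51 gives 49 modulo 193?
112

Baby-step giant-step with step n = ⌈√193⌉ = 14.
Baby steps 51^j mod 193 (j:value) for j=0..13: 0:1, 1:51, 2:92, 3:60, 4:165, 5:116, 6:126, 7:57, 8:12, 9:33, 10:139, 11:141, 12:50, 13:41.
Giant-step multiplier: 51^(-14) ≡ 51^(192-14) = 51^178 ≡ 6 (mod 193).
Giant steps γ_i = 49·6^i mod 193: γ_0=49, γ_1=101, γ_2=27, γ_3=162, γ_4=7, γ_5=42, γ_6=59, γ_7=161, γ_8=1 (in table at j=0).
x = i·n + j = 8·14 + 0 = 112.
Check: 51^112 ≡ 49 (mod 193).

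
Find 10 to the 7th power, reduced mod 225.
100

Repeated squaring. Binary of 7 = 111.
10^1 ≡ 10 (mod 225); 10^2 ≡ 100 (mod 225); 10^4 ≡ 100 (mod 225)
10^7 = 10^1 × 10^2 × 10^4 ≡ 100 (mod 225)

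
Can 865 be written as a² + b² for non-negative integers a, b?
9² + 28² (a=9, b=28)

Factorization: 865 = 5 × 173
By Fermat: n is sum of two squares iff every prime p ≡ 3 (mod 4) appears to even power.
All primes ≡ 3 (mod 4) appear to even power.
Search a = 0, 1, 2, … for 865 - a² a perfect square: first hit at a = 9: 865 - 81 = 784 = 28².
865 = 9² + 28² = 81 + 784 ✓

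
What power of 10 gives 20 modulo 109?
94

Baby-step giant-step with step n = ⌈√109⌉ = 11.
Baby steps 10^j mod 109 (j:value) for j=0..10: 0:1, 1:10, 2:100, 3:19, 4:81, 5:47, 6:34, 7:13, 8:21, 9:101, 10:29.
Giant-step multiplier: 10^(-11) ≡ 10^(108-11) = 10^97 ≡ 53 (mod 109).
Giant steps γ_i = 20·53^i mod 109: γ_0=20, γ_1=79, γ_2=45, γ_3=96, γ_4=74, γ_5=107, γ_6=3, γ_7=50, γ_8=34 (in table at j=6).
x = i·n + j = 8·11 + 6 = 94.
Check: 10^94 ≡ 20 (mod 109).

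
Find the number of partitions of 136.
10015581680

p(n) counts ways to write n as a sum of positive integers (order ignored).
Euler's pentagonal recurrence: p(k) = p(k-1) + p(k-2) - p(k-5) - p(k-7) + p(k-12) + p(k-15) - ... (offsets j(3j∓1)/2, signs ++--, p(0)=1, p(<0)=0).
DP table for k = 0..135: p(0)=1, p(1)=1, p(2)=2, p(3)=3, p(4)=5, p(5)=7, p(6)=11, p(7)=15, p(8)=22, p(9)=30, p(10)=42, p(11)=56, p(12)=77, p(13)=101, p(14)=135, p(15)=176, p(16)=231, p(17)=297, p(18)=385, p(19)=490, p(20)=627, p(21)=792, p(22)=1002, p(23)=1255, p(24)=1575, p(25)=1958, p(26)=2436, p(27)=3010, p(28)=3718, p(29)=4565, p(30)=5604, p(31)=6842, p(32)=8349, p(33)=10143, p(34)=12310, p(35)=14883, p(36)=17977, p(37)=21637, p(38)=26015, p(39)=31185, p(40)=37338, p(41)=44583, p(42)=53174, p(43)=63261, p(44)=75175, p(45)=89134, p(46)=105558, p(47)=124754, p(48)=147273, p(49)=173525, p(50)=204226, p(51)=239943, p(52)=281589, p(53)=329931, p(54)=386155, p(55)=451276, p(56)=526823, p(57)=614154, p(58)=715220, p(59)=831820, p(60)=966467, p(61)=1121505, p(62)=1300156, p(63)=1505499, p(64)=1741630, p(65)=2012558, p(66)=2323520, p(67)=2679689, p(68)=3087735, p(69)=3554345, p(70)=4087968, p(71)=4697205, p(72)=5392783, p(73)=6185689, p(74)=7089500, p(75)=8118264, p(76)=9289091, p(77)=10619863, p(78)=12132164, p(79)=13848650, p(80)=15796476, p(81)=18004327, p(82)=20506255, p(83)=23338469, p(84)=26543660, p(85)=30167357, p(86)=34262962, p(87)=38887673, p(88)=44108109, p(89)=49995925, p(90)=56634173, p(91)=64112359, p(92)=72533807, p(93)=82010177, p(94)=92669720, p(95)=104651419, p(96)=118114304, p(97)=133230930, p(98)=150198136, p(99)=169229875, p(100)=190569292, p(101)=214481126, p(102)=241265379, p(103)=271248950, p(104)=304801365, p(105)=342325709, p(106)=384276336, p(107)=431149389, p(108)=483502844, p(109)=541946240, p(110)=607163746, p(111)=679903203, p(112)=761002156, p(113)=851376628, p(114)=952050665, p(115)=1064144451, p(116)=1188908248, p(117)=1327710076, p(118)=1482074143, p(119)=1653668665, p(120)=1844349560, p(121)=2056148051, p(122)=2291320912, p(123)=2552338241, p(124)=2841940500, p(125)=3163127352, p(126)=3519222692, p(127)=3913864295, p(128)=4351078600, p(129)=4835271870, p(130)=5371315400, p(131)=5964539504, p(132)=6620830889, p(133)=7346629512, p(134)=8149040695, p(135)=9035836076.
Final step: p(136) = p(135) + p(134) - p(131) - p(129) + p(124) + p(121) - p(114) - p(110) + p(101) + p(96) - p(85) - p(79) + p(66) + p(59) - p(44) - p(36) + p(19) + p(10)
= 9035836076 + 8149040695 - 5964539504 - 4835271870 + 2841940500 + 2056148051 - 952050665 - 607163746 + 214481126 + 118114304 - 30167357 - 13848650 + 2323520 + 831820 - 75175 - 17977 + 490 + 42
= 10015581680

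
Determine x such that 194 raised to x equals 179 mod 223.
34

Baby-step giant-step with step n = ⌈√223⌉ = 15.
Baby steps 194^j mod 223 (j:value) for j=0..14: 0:1, 1:194, 2:172, 3:141, 4:148, 5:168, 6:34, 7:129, 8:50, 9:111, 10:126, 11:137, 12:41, 13:149, 14:139.
Giant-step multiplier: 194^(-15) ≡ 194^(222-15) = 194^207 ≡ 118 (mod 223).
Giant steps γ_i = 179·118^i mod 223: γ_0=179, γ_1=160, γ_2=148 (in table at j=4).
x = i·n + j = 2·15 + 4 = 34.
Check: 194^34 ≡ 179 (mod 223).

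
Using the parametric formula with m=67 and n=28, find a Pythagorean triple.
(3705, 3752, 5273)

Euclid's formula: a = m² - n², b = 2mn, c = m² + n²
m = 67, n = 28
a = 67² - 28² = 4489 - 784 = 3705
b = 2 × 67 × 28 = 3752
c = 67² + 28² = 4489 + 784 = 5273
Verification: 3705² + 3752² = 13727025 + 14077504 = 27804529 = 5273² ✓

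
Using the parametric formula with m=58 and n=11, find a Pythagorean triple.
(3243, 1276, 3485)

Euclid's formula: a = m² - n², b = 2mn, c = m² + n²
m = 58, n = 11
a = 58² - 11² = 3364 - 121 = 3243
b = 2 × 58 × 11 = 1276
c = 58² + 11² = 3364 + 121 = 3485
Verification: 3243² + 1276² = 10517049 + 1628176 = 12145225 = 3485² ✓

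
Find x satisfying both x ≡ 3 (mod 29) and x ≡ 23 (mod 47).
728

Using Chinese Remainder Theorem:
M = 29 × 47 = 1363
M1 = 47, M2 = 29
y1 = 47^(-1) mod 29 = 21
y2 = 29^(-1) mod 47 = 13
x = (3×47×21 + 23×29×13) mod 1363 = 728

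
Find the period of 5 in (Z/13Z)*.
4

13 is prime, so ord(5) divides φ(13) = 12.
Divisors of 12: 1, 2, 3, 4, 6, 12.
Repeated squaring: 5^1 ≡ 5, 5^2 ≡ 12, 5^4 ≡ 1, 5^8 ≡ 1 (mod 13).
Test 5^d mod 13 for each divisor d in increasing order:
5^1 ≡ 5
5^2 ≡ 12
5^3 = 5^2·5^1 ≡ 8
5^4 ≡ 1  ← first divisor giving 1
The order is 4.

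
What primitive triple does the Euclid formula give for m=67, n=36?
(3193, 4824, 5785)

Euclid's formula: a = m² - n², b = 2mn, c = m² + n²
m = 67, n = 36
a = 67² - 36² = 4489 - 1296 = 3193
b = 2 × 67 × 36 = 4824
c = 67² + 36² = 4489 + 1296 = 5785
Verification: 3193² + 4824² = 10195249 + 23270976 = 33466225 = 5785² ✓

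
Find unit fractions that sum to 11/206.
1/19 + 1/1305 + 1/5107770

Greedy algorithm:
11/206: ceiling(206/11) = 19, use 1/19
3/3914: ceiling(3914/3) = 1305, use 1/1305
1/5107770: ceiling(5107770/1) = 5107770, use 1/5107770
Result: 11/206 = 1/19 + 1/1305 + 1/5107770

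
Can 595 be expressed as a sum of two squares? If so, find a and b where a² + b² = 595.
Not possible

Factorization: 595 = 5 × 7 × 17
By Fermat: n is sum of two squares iff every prime p ≡ 3 (mod 4) appears to even power.
Prime(s) ≡ 3 (mod 4) with odd exponent: [(7, 1)]
Therefore 595 cannot be expressed as a² + b².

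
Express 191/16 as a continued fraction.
[11; 1, 15]

Euclidean algorithm steps:
191 = 11 × 16 + 15
16 = 1 × 15 + 1
15 = 15 × 1 + 0
Continued fraction: [11; 1, 15]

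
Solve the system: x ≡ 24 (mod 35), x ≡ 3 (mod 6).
129

Using Chinese Remainder Theorem:
M = 35 × 6 = 210
M1 = 6, M2 = 35
y1 = 6^(-1) mod 35 = 6
y2 = 35^(-1) mod 6 = 5
x = (24×6×6 + 3×35×5) mod 210 = 129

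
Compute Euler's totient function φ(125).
100

125 = 5^3
φ(n) = n × ∏(1 - 1/p) for each prime p dividing n
φ(125) = 125 × (1 - 1/5) = 100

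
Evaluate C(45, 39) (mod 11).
0

Using Lucas' theorem:
Write n=45 and k=39 in base 11:
n in base 11: [4, 1]
k in base 11: [3, 6]
C(45,39) mod 11 = ∏ C(n_i, k_i) mod 11
Digit binomials (mod 11): C(4,3) = 4; C(1,6) = 0 (k_i > n_i)
Product: 4 × 0 = 0 ≡ 0 (mod 11)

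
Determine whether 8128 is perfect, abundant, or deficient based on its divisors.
perfect

Proper divisors of 8128: sum = 1 + 2 + 4 + 8 + 16 + 32 + 64 + 127 + 254 + 508 + 1016 + 2032 + 4064 = 8128
Since 8128 = 8128, 8128 is perfect.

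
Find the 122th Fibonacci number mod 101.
36

Matrix identity: Q^n = [[F_(n+1), F_n], [F_n, F_(n-1)]] with Q = [[1,1],[1,0]].
n = 122 = 1111010₂. Square-and-multiply, entries mod 101:
Q^1 = [[1,1],[1,0]]
Q^3 = (Q^1)²·Q = [[3,2],[2,1]]
Q^7 = (Q^3)²·Q = [[21,13],[13,8]]
Q^15 = (Q^7)²·Q = [[78,4],[4,74]]
Q^30 = (Q^15)² = [[40,2],[2,38]]
Q^61 = (Q^30)²·Q = [[43,89],[89,55]]
Q^122 = (Q^61)² = [[74,36],[36,38]]
F_122 mod 101 = Q^122[0][1] = 36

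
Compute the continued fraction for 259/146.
[1; 1, 3, 2, 2, 1, 4]

Euclidean algorithm steps:
259 = 1 × 146 + 113
146 = 1 × 113 + 33
113 = 3 × 33 + 14
33 = 2 × 14 + 5
14 = 2 × 5 + 4
5 = 1 × 4 + 1
4 = 4 × 1 + 0
Continued fraction: [1; 1, 3, 2, 2, 1, 4]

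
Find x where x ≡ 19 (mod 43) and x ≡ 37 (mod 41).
406

Using Chinese Remainder Theorem:
M = 43 × 41 = 1763
M1 = 41, M2 = 43
y1 = 41^(-1) mod 43 = 21
y2 = 43^(-1) mod 41 = 21
x = (19×41×21 + 37×43×21) mod 1763 = 406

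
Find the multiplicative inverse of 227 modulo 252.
131

gcd(227, 252) = 1, so the inverse exists.
Extended Euclidean algorithm on (252, 227):
252 = 1 × 227 + 25  ⟹  25 = (1)·252 + (-1)·227
227 = 9 × 25 + 2  ⟹  2 = (-9)·252 + (10)·227
25 = 12 × 2 + 1  ⟹  1 = (109)·252 + (-121)·227
So (-121)·227 ≡ 1 (mod 252), i.e. 227^(-1) ≡ -121 ≡ 131 (mod 252).
Check: 227 × 131 = 29737 ≡ 1 (mod 252)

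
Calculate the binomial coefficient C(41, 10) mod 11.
0

Using Lucas' theorem:
Write n=41 and k=10 in base 11:
n in base 11: [3, 8]
k in base 11: [0, 10]
C(41,10) mod 11 = ∏ C(n_i, k_i) mod 11
Digit binomials (mod 11): C(3,0) = 1; C(8,10) = 0 (k_i > n_i)
Product: 1 × 0 = 0 ≡ 0 (mod 11)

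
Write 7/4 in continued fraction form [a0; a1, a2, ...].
[1; 1, 3]

Euclidean algorithm steps:
7 = 1 × 4 + 3
4 = 1 × 3 + 1
3 = 3 × 1 + 0
Continued fraction: [1; 1, 3]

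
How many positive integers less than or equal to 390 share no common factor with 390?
96

390 = 2 × 3 × 5 × 13
φ(n) = n × ∏(1 - 1/p) for each prime p dividing n
φ(390) = 390 × (1 - 1/2) × (1 - 1/3) × (1 - 1/5) × (1 - 1/13) = 96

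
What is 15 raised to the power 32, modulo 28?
1

Repeated squaring. Binary of 32 = 100000.
15^1 ≡ 15 (mod 28); 15^2 ≡ 1 (mod 28); 15^4 ≡ 1 (mod 28); 15^8 ≡ 1 (mod 28); 15^16 ≡ 1 (mod 28); 15^32 ≡ 1 (mod 28)
15^32 = 15^32 ≡ 1 (mod 28)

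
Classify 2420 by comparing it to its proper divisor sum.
abundant

Proper divisors of 2420: sum = 1 + 2 + 4 + 5 + 10 + 11 + 20 + 22 + ... + 242 + 484 + 605 + 1210 (17 divisors) = 3166
Since 3166 > 2420, 2420 is abundant.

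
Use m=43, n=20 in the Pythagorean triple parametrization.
(1449, 1720, 2249)

Euclid's formula: a = m² - n², b = 2mn, c = m² + n²
m = 43, n = 20
a = 43² - 20² = 1849 - 400 = 1449
b = 2 × 43 × 20 = 1720
c = 43² + 20² = 1849 + 400 = 2249
Verification: 1449² + 1720² = 2099601 + 2958400 = 5058001 = 2249² ✓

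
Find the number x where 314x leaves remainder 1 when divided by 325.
59

gcd(314, 325) = 1, so the inverse exists.
Extended Euclidean algorithm on (325, 314):
325 = 1 × 314 + 11  ⟹  11 = (1)·325 + (-1)·314
314 = 28 × 11 + 6  ⟹  6 = (-28)·325 + (29)·314
11 = 1 × 6 + 5  ⟹  5 = (29)·325 + (-30)·314
6 = 1 × 5 + 1  ⟹  1 = (-57)·325 + (59)·314
So (59)·314 ≡ 1 (mod 325), i.e. 314^(-1) ≡ 59 (mod 325).
Check: 314 × 59 = 18526 ≡ 1 (mod 325)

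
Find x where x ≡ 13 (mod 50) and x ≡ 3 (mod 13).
263

Using Chinese Remainder Theorem:
M = 50 × 13 = 650
M1 = 13, M2 = 50
y1 = 13^(-1) mod 50 = 27
y2 = 50^(-1) mod 13 = 6
x = (13×13×27 + 3×50×6) mod 650 = 263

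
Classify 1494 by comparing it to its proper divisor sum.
abundant

Proper divisors of 1494: sum = 1 + 2 + 3 + 6 + 9 + 18 + 83 + 166 + 249 + 498 + 747 = 1782
Since 1782 > 1494, 1494 is abundant.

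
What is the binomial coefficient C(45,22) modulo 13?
0

Using Lucas' theorem:
Write n=45 and k=22 in base 13:
n in base 13: [3, 6]
k in base 13: [1, 9]
C(45,22) mod 13 = ∏ C(n_i, k_i) mod 13
Digit binomials (mod 13): C(3,1) = 3; C(6,9) = 0 (k_i > n_i)
Product: 3 × 0 = 0 ≡ 0 (mod 13)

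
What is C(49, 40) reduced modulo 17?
7

Using Lucas' theorem:
Write n=49 and k=40 in base 17:
n in base 17: [2, 15]
k in base 17: [2, 6]
C(49,40) mod 17 = ∏ C(n_i, k_i) mod 17
Digit binomials (mod 17): C(2,2) = 1; C(15,6) = 5005 ≡ 7
Product: 1 × 7 = 7 ≡ 7 (mod 17)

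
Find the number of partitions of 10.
42

p(n) counts ways to write n as a sum of positive integers (order ignored).
Examples: 10; 9 + 1; 8 + 2; 8 + 1 + 1; 7 + 3; ... (42 total)
p(10) = 42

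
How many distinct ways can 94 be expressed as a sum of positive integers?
92669720

p(n) counts ways to write n as a sum of positive integers (order ignored).
Euler's pentagonal recurrence: p(k) = p(k-1) + p(k-2) - p(k-5) - p(k-7) + p(k-12) + p(k-15) - ... (offsets j(3j∓1)/2, signs ++--, p(0)=1, p(<0)=0).
DP table for k = 0..93: p(0)=1, p(1)=1, p(2)=2, p(3)=3, p(4)=5, p(5)=7, p(6)=11, p(7)=15, p(8)=22, p(9)=30, p(10)=42, p(11)=56, p(12)=77, p(13)=101, p(14)=135, p(15)=176, p(16)=231, p(17)=297, p(18)=385, p(19)=490, p(20)=627, p(21)=792, p(22)=1002, p(23)=1255, p(24)=1575, p(25)=1958, p(26)=2436, p(27)=3010, p(28)=3718, p(29)=4565, p(30)=5604, p(31)=6842, p(32)=8349, p(33)=10143, p(34)=12310, p(35)=14883, p(36)=17977, p(37)=21637, p(38)=26015, p(39)=31185, p(40)=37338, p(41)=44583, p(42)=53174, p(43)=63261, p(44)=75175, p(45)=89134, p(46)=105558, p(47)=124754, p(48)=147273, p(49)=173525, p(50)=204226, p(51)=239943, p(52)=281589, p(53)=329931, p(54)=386155, p(55)=451276, p(56)=526823, p(57)=614154, p(58)=715220, p(59)=831820, p(60)=966467, p(61)=1121505, p(62)=1300156, p(63)=1505499, p(64)=1741630, p(65)=2012558, p(66)=2323520, p(67)=2679689, p(68)=3087735, p(69)=3554345, p(70)=4087968, p(71)=4697205, p(72)=5392783, p(73)=6185689, p(74)=7089500, p(75)=8118264, p(76)=9289091, p(77)=10619863, p(78)=12132164, p(79)=13848650, p(80)=15796476, p(81)=18004327, p(82)=20506255, p(83)=23338469, p(84)=26543660, p(85)=30167357, p(86)=34262962, p(87)=38887673, p(88)=44108109, p(89)=49995925, p(90)=56634173, p(91)=64112359, p(92)=72533807, p(93)=82010177.
Final step: p(94) = p(93) + p(92) - p(89) - p(87) + p(82) + p(79) - p(72) - p(68) + p(59) + p(54) - p(43) - p(37) + p(24) + p(17) - p(2)
= 82010177 + 72533807 - 49995925 - 38887673 + 20506255 + 13848650 - 5392783 - 3087735 + 831820 + 386155 - 63261 - 21637 + 1575 + 297 - 2
= 92669720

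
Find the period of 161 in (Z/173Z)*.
172

173 is prime, so ord(161) divides φ(173) = 172.
Divisors of 172: 1, 2, 4, 43, 86, 172.
Repeated squaring: 161^1 ≡ 161, 161^2 ≡ 144, 161^4 ≡ 149, 161^8 ≡ 57, 161^16 ≡ 135, 161^32 ≡ 60, 161^64 ≡ 140, 161^128 ≡ 51 (mod 173).
Test 161^d mod 173 for each divisor d in increasing order:
161^1 ≡ 161
161^2 ≡ 144
161^4 ≡ 149
161^43 = 161^32·161^8·161^2·161^1 ≡ 93
161^86 = 161^64·161^16·161^4·161^2 ≡ 172
161^172 = 161^128·161^32·161^8·161^4 ≡ 1  ← first divisor giving 1
The order is 172.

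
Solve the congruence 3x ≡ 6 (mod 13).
x ≡ 2 (mod 13)

gcd(3, 13) = 1, which divides 6, so solutions exist.
Find 3^(-1) mod 13 by the extended Euclidean algorithm:
13 = 4 × 3 + 1  ⟹  1 = (1)·13 + (-4)·3
So (-4)·3 ≡ 1 (mod 13), i.e. 3^(-1) ≡ -4 ≡ 9 (mod 13).
x ≡ 9 × 6 = 54 ≡ 2 (mod 13).
Check: 3 × 2 = 6 ≡ 6 (mod 13).
Unique solution: x ≡ 2 (mod 13)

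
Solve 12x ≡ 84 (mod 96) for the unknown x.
x ≡ 7 (mod 8)

gcd(12, 96) = 12, which divides 84, so solutions exist.
Divide through by 12: x ≡ 7 (mod 8).
The coefficient of x is now 1, so x ≡ 7 (mod 8).
Check: 12 × 7 = 84 ≡ 84 (mod 96).
x ≡ 7 (mod 8), giving 12 solutions mod 96.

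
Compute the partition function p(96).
118114304

p(n) counts ways to write n as a sum of positive integers (order ignored).
Euler's pentagonal recurrence: p(k) = p(k-1) + p(k-2) - p(k-5) - p(k-7) + p(k-12) + p(k-15) - ... (offsets j(3j∓1)/2, signs ++--, p(0)=1, p(<0)=0).
DP table for k = 0..95: p(0)=1, p(1)=1, p(2)=2, p(3)=3, p(4)=5, p(5)=7, p(6)=11, p(7)=15, p(8)=22, p(9)=30, p(10)=42, p(11)=56, p(12)=77, p(13)=101, p(14)=135, p(15)=176, p(16)=231, p(17)=297, p(18)=385, p(19)=490, p(20)=627, p(21)=792, p(22)=1002, p(23)=1255, p(24)=1575, p(25)=1958, p(26)=2436, p(27)=3010, p(28)=3718, p(29)=4565, p(30)=5604, p(31)=6842, p(32)=8349, p(33)=10143, p(34)=12310, p(35)=14883, p(36)=17977, p(37)=21637, p(38)=26015, p(39)=31185, p(40)=37338, p(41)=44583, p(42)=53174, p(43)=63261, p(44)=75175, p(45)=89134, p(46)=105558, p(47)=124754, p(48)=147273, p(49)=173525, p(50)=204226, p(51)=239943, p(52)=281589, p(53)=329931, p(54)=386155, p(55)=451276, p(56)=526823, p(57)=614154, p(58)=715220, p(59)=831820, p(60)=966467, p(61)=1121505, p(62)=1300156, p(63)=1505499, p(64)=1741630, p(65)=2012558, p(66)=2323520, p(67)=2679689, p(68)=3087735, p(69)=3554345, p(70)=4087968, p(71)=4697205, p(72)=5392783, p(73)=6185689, p(74)=7089500, p(75)=8118264, p(76)=9289091, p(77)=10619863, p(78)=12132164, p(79)=13848650, p(80)=15796476, p(81)=18004327, p(82)=20506255, p(83)=23338469, p(84)=26543660, p(85)=30167357, p(86)=34262962, p(87)=38887673, p(88)=44108109, p(89)=49995925, p(90)=56634173, p(91)=64112359, p(92)=72533807, p(93)=82010177, p(94)=92669720, p(95)=104651419.
Final step: p(96) = p(95) + p(94) - p(91) - p(89) + p(84) + p(81) - p(74) - p(70) + p(61) + p(56) - p(45) - p(39) + p(26) + p(19) - p(4)
= 104651419 + 92669720 - 64112359 - 49995925 + 26543660 + 18004327 - 7089500 - 4087968 + 1121505 + 526823 - 89134 - 31185 + 2436 + 490 - 5
= 118114304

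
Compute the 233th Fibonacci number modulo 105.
13

Matrix identity: Q^n = [[F_(n+1), F_n], [F_n, F_(n-1)]] with Q = [[1,1],[1,0]].
n = 233 = 11101001₂. Square-and-multiply, entries mod 105:
Q^1 = [[1,1],[1,0]]
Q^3 = (Q^1)²·Q = [[3,2],[2,1]]
Q^7 = (Q^3)²·Q = [[21,13],[13,8]]
Q^14 = (Q^7)² = [[85,62],[62,23]]
Q^29 = (Q^14)²·Q = [[20,44],[44,81]]
Q^58 = (Q^29)² = [[26,34],[34,97]]
Q^116 = (Q^58)² = [[47,87],[87,65]]
Q^233 = (Q^116)²·Q = [[97,13],[13,84]]
F_233 mod 105 = Q^233[0][1] = 13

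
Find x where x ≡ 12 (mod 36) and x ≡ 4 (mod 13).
264

Using Chinese Remainder Theorem:
M = 36 × 13 = 468
M1 = 13, M2 = 36
y1 = 13^(-1) mod 36 = 25
y2 = 36^(-1) mod 13 = 4
x = (12×13×25 + 4×36×4) mod 468 = 264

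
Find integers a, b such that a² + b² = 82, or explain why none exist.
1² + 9² (a=1, b=9)

Factorization: 82 = 2 × 41
By Fermat: n is sum of two squares iff every prime p ≡ 3 (mod 4) appears to even power.
All primes ≡ 3 (mod 4) appear to even power.
Search a = 0, 1, 2, … for 82 - a² a perfect square: first hit at a = 1: 82 - 1 = 81 = 9².
82 = 1² + 9² = 1 + 81 ✓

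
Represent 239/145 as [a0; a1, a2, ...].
[1; 1, 1, 1, 5, 2, 1, 2]

Euclidean algorithm steps:
239 = 1 × 145 + 94
145 = 1 × 94 + 51
94 = 1 × 51 + 43
51 = 1 × 43 + 8
43 = 5 × 8 + 3
8 = 2 × 3 + 2
3 = 1 × 2 + 1
2 = 2 × 1 + 0
Continued fraction: [1; 1, 1, 1, 5, 2, 1, 2]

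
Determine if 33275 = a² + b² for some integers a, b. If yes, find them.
Not possible

Factorization: 33275 = 5^2 × 11^3
By Fermat: n is sum of two squares iff every prime p ≡ 3 (mod 4) appears to even power.
Prime(s) ≡ 3 (mod 4) with odd exponent: [(11, 3)]
Therefore 33275 cannot be expressed as a² + b².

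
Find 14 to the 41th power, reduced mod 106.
50

Repeated squaring. Binary of 41 = 101001.
14^1 ≡ 14 (mod 106); 14^2 ≡ 90 (mod 106); 14^4 ≡ 44 (mod 106); 14^8 ≡ 28 (mod 106); 14^16 ≡ 42 (mod 106); 14^32 ≡ 68 (mod 106)
14^41 = 14^1 × 14^8 × 14^32 ≡ 50 (mod 106)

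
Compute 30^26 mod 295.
110

Repeated squaring. Binary of 26 = 11010.
30^1 ≡ 30 (mod 295); 30^2 ≡ 15 (mod 295); 30^4 ≡ 225 (mod 295); 30^8 ≡ 180 (mod 295); 30^16 ≡ 245 (mod 295)
30^26 = 30^2 × 30^8 × 30^16 ≡ 110 (mod 295)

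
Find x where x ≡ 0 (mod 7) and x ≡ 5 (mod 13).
70

Using Chinese Remainder Theorem:
M = 7 × 13 = 91
M1 = 13, M2 = 7
y1 = 13^(-1) mod 7 = 6
y2 = 7^(-1) mod 13 = 2
x = (0×13×6 + 5×7×2) mod 91 = 70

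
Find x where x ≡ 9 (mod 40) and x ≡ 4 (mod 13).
329

Using Chinese Remainder Theorem:
M = 40 × 13 = 520
M1 = 13, M2 = 40
y1 = 13^(-1) mod 40 = 37
y2 = 40^(-1) mod 13 = 1
x = (9×13×37 + 4×40×1) mod 520 = 329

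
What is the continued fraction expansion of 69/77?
[0; 1, 8, 1, 1, 1, 2]

Euclidean algorithm steps:
69 = 0 × 77 + 69
77 = 1 × 69 + 8
69 = 8 × 8 + 5
8 = 1 × 5 + 3
5 = 1 × 3 + 2
3 = 1 × 2 + 1
2 = 2 × 1 + 0
Continued fraction: [0; 1, 8, 1, 1, 1, 2]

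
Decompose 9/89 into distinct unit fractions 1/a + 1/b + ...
1/10 + 1/890

Greedy algorithm:
9/89: ceiling(89/9) = 10, use 1/10
1/890: ceiling(890/1) = 890, use 1/890
Result: 9/89 = 1/10 + 1/890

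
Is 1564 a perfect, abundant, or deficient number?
deficient

Proper divisors of 1564: sum = 1 + 2 + 4 + 17 + 23 + 34 + 46 + 68 + 92 + 391 + 782 = 1460
Since 1460 < 1564, 1564 is deficient.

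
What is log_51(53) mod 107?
38

Baby-step giant-step with step n = ⌈√107⌉ = 11.
Baby steps 51^j mod 107 (j:value) for j=0..10: 0:1, 1:51, 2:33, 3:78, 4:19, 5:6, 6:92, 7:91, 8:40, 9:7, 10:36.
Giant-step multiplier: 51^(-11) ≡ 51^(106-11) = 51^95 ≡ 63 (mod 107).
Giant steps γ_i = 53·63^i mod 107: γ_0=53, γ_1=22, γ_2=102, γ_3=6 (in table at j=5).
x = i·n + j = 3·11 + 5 = 38.
Check: 51^38 ≡ 53 (mod 107).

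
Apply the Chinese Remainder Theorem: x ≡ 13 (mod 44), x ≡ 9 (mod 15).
189

Using Chinese Remainder Theorem:
M = 44 × 15 = 660
M1 = 15, M2 = 44
y1 = 15^(-1) mod 44 = 3
y2 = 44^(-1) mod 15 = 14
x = (13×15×3 + 9×44×14) mod 660 = 189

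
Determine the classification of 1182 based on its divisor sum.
abundant

Proper divisors of 1182: sum = 1 + 2 + 3 + 6 + 197 + 394 + 591 = 1194
Since 1194 > 1182, 1182 is abundant.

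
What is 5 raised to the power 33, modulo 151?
94

Repeated squaring. Binary of 33 = 100001.
5^1 ≡ 5 (mod 151); 5^2 ≡ 25 (mod 151); 5^4 ≡ 21 (mod 151); 5^8 ≡ 139 (mod 151); 5^16 ≡ 144 (mod 151); 5^32 ≡ 49 (mod 151)
5^33 = 5^1 × 5^32 ≡ 94 (mod 151)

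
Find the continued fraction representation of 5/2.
[2; 2]

Euclidean algorithm steps:
5 = 2 × 2 + 1
2 = 2 × 1 + 0
Continued fraction: [2; 2]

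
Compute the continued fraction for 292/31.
[9; 2, 2, 1, 1, 2]

Euclidean algorithm steps:
292 = 9 × 31 + 13
31 = 2 × 13 + 5
13 = 2 × 5 + 3
5 = 1 × 3 + 2
3 = 1 × 2 + 1
2 = 2 × 1 + 0
Continued fraction: [9; 2, 2, 1, 1, 2]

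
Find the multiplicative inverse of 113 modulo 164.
45

gcd(113, 164) = 1, so the inverse exists.
Extended Euclidean algorithm on (164, 113):
164 = 1 × 113 + 51  ⟹  51 = (1)·164 + (-1)·113
113 = 2 × 51 + 11  ⟹  11 = (-2)·164 + (3)·113
51 = 4 × 11 + 7  ⟹  7 = (9)·164 + (-13)·113
11 = 1 × 7 + 4  ⟹  4 = (-11)·164 + (16)·113
7 = 1 × 4 + 3  ⟹  3 = (20)·164 + (-29)·113
4 = 1 × 3 + 1  ⟹  1 = (-31)·164 + (45)·113
So (45)·113 ≡ 1 (mod 164), i.e. 113^(-1) ≡ 45 (mod 164).
Check: 113 × 45 = 5085 ≡ 1 (mod 164)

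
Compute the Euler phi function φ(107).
106

107 = 107
φ(n) = n × ∏(1 - 1/p) for each prime p dividing n
φ(107) = 107 × (1 - 1/107) = 106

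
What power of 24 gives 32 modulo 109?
87

Baby-step giant-step with step n = ⌈√109⌉ = 11.
Baby steps 24^j mod 109 (j:value) for j=0..10: 0:1, 1:24, 2:31, 3:90, 4:89, 5:65, 6:34, 7:53, 8:73, 9:8, 10:83.
Giant-step multiplier: 24^(-11) ≡ 24^(108-11) = 24^97 ≡ 40 (mod 109).
Giant steps γ_i = 32·40^i mod 109: γ_0=32, γ_1=81, γ_2=79, γ_3=108, γ_4=69, γ_5=35, γ_6=92, γ_7=83 (in table at j=10).
x = i·n + j = 7·11 + 10 = 87.
Check: 24^87 ≡ 32 (mod 109).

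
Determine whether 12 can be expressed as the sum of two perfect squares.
Not possible

Factorization: 12 = 2^2 × 3
By Fermat: n is sum of two squares iff every prime p ≡ 3 (mod 4) appears to even power.
Prime(s) ≡ 3 (mod 4) with odd exponent: [(3, 1)]
Therefore 12 cannot be expressed as a² + b².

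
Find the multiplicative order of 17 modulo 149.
37

149 is prime, so ord(17) divides φ(149) = 148.
Divisors of 148: 1, 2, 4, 37, 74, 148.
Repeated squaring: 17^1 ≡ 17, 17^2 ≡ 140, 17^4 ≡ 81, 17^8 ≡ 5, 17^16 ≡ 25, 17^32 ≡ 29, 17^64 ≡ 96, 17^128 ≡ 127 (mod 149).
Test 17^d mod 149 for each divisor d in increasing order:
17^1 ≡ 17
17^2 ≡ 140
17^4 ≡ 81
17^37 = 17^32·17^4·17^1 ≡ 1  ← first divisor giving 1
The order is 37.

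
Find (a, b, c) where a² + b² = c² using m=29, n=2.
(837, 116, 845)

Euclid's formula: a = m² - n², b = 2mn, c = m² + n²
m = 29, n = 2
a = 29² - 2² = 841 - 4 = 837
b = 2 × 29 × 2 = 116
c = 29² + 2² = 841 + 4 = 845
Verification: 837² + 116² = 700569 + 13456 = 714025 = 845² ✓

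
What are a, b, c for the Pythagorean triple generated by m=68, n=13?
(4455, 1768, 4793)

Euclid's formula: a = m² - n², b = 2mn, c = m² + n²
m = 68, n = 13
a = 68² - 13² = 4624 - 169 = 4455
b = 2 × 68 × 13 = 1768
c = 68² + 13² = 4624 + 169 = 4793
Verification: 4455² + 1768² = 19847025 + 3125824 = 22972849 = 4793² ✓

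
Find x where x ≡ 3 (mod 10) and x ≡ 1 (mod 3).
13

Using Chinese Remainder Theorem:
M = 10 × 3 = 30
M1 = 3, M2 = 10
y1 = 3^(-1) mod 10 = 7
y2 = 10^(-1) mod 3 = 1
x = (3×3×7 + 1×10×1) mod 30 = 13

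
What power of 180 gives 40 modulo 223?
185

Baby-step giant-step with step n = ⌈√223⌉ = 15.
Baby steps 180^j mod 223 (j:value) for j=0..14: 0:1, 1:180, 2:65, 3:104, 4:211, 5:70, 6:112, 7:90, 8:144, 9:52, 10:217, 11:35, 12:56, 13:45, 14:72.
Giant-step multiplier: 180^(-15) ≡ 180^(222-15) = 180^207 ≡ 163 (mod 223).
Giant steps γ_i = 40·163^i mod 223: γ_0=40, γ_1=53, γ_2=165, γ_3=135, γ_4=151, γ_5=83, γ_6=149, γ_7=203, γ_8=85, γ_9=29, γ_10=44, γ_11=36, γ_12=70 (in table at j=5).
x = i·n + j = 12·15 + 5 = 185.
Check: 180^185 ≡ 40 (mod 223).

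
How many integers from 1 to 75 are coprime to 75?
40

75 = 3 × 5^2
φ(n) = n × ∏(1 - 1/p) for each prime p dividing n
φ(75) = 75 × (1 - 1/3) × (1 - 1/5) = 40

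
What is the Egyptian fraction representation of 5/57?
1/12 + 1/228

Greedy algorithm:
5/57: ceiling(57/5) = 12, use 1/12
1/228: ceiling(228/1) = 228, use 1/228
Result: 5/57 = 1/12 + 1/228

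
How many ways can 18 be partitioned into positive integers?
385

p(n) counts ways to write n as a sum of positive integers (order ignored).
Euler's pentagonal recurrence: p(k) = p(k-1) + p(k-2) - p(k-5) - p(k-7) + p(k-12) + p(k-15) - ... (offsets j(3j∓1)/2, signs ++--, p(0)=1, p(<0)=0).
DP table for k = 0..17: p(0)=1, p(1)=1, p(2)=2, p(3)=3, p(4)=5, p(5)=7, p(6)=11, p(7)=15, p(8)=22, p(9)=30, p(10)=42, p(11)=56, p(12)=77, p(13)=101, p(14)=135, p(15)=176, p(16)=231, p(17)=297.
Final step: p(18) = p(17) + p(16) - p(13) - p(11) + p(6) + p(3)
= 297 + 231 - 101 - 56 + 11 + 3
= 385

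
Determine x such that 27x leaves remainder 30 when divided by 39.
x ≡ 4 (mod 13)

gcd(27, 39) = 3, which divides 30, so solutions exist.
Divide through by 3: 9x ≡ 10 (mod 13).
Find 9^(-1) mod 13 by the extended Euclidean algorithm:
13 = 1 × 9 + 4  ⟹  4 = (1)·13 + (-1)·9
9 = 2 × 4 + 1  ⟹  1 = (-2)·13 + (3)·9
So (3)·9 ≡ 1 (mod 13), i.e. 9^(-1) ≡ 3 (mod 13).
x ≡ 3 × 10 = 30 ≡ 4 (mod 13).
Check: 27 × 4 = 108 ≡ 30 (mod 39).
x ≡ 4 (mod 13), giving 3 solutions mod 39.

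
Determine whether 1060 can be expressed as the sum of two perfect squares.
6² + 32² (a=6, b=32)

Factorization: 1060 = 2^2 × 5 × 53
By Fermat: n is sum of two squares iff every prime p ≡ 3 (mod 4) appears to even power.
All primes ≡ 3 (mod 4) appear to even power.
Search a = 0, 1, 2, … for 1060 - a² a perfect square: first hit at a = 6: 1060 - 36 = 1024 = 32².
1060 = 6² + 32² = 36 + 1024 ✓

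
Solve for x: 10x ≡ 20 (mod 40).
x ≡ 2 (mod 4)

gcd(10, 40) = 10, which divides 20, so solutions exist.
Divide through by 10: x ≡ 2 (mod 4).
The coefficient of x is now 1, so x ≡ 2 (mod 4).
Check: 10 × 2 = 20 ≡ 20 (mod 40).
x ≡ 2 (mod 4), giving 10 solutions mod 40.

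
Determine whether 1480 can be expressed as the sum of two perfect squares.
6² + 38² (a=6, b=38)

Factorization: 1480 = 2^3 × 5 × 37
By Fermat: n is sum of two squares iff every prime p ≡ 3 (mod 4) appears to even power.
All primes ≡ 3 (mod 4) appear to even power.
Search a = 0, 1, 2, … for 1480 - a² a perfect square: first hit at a = 6: 1480 - 36 = 1444 = 38².
1480 = 6² + 38² = 36 + 1444 ✓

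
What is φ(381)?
252

381 = 3 × 127
φ(n) = n × ∏(1 - 1/p) for each prime p dividing n
φ(381) = 381 × (1 - 1/3) × (1 - 1/127) = 252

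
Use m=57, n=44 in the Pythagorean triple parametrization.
(1313, 5016, 5185)

Euclid's formula: a = m² - n², b = 2mn, c = m² + n²
m = 57, n = 44
a = 57² - 44² = 3249 - 1936 = 1313
b = 2 × 57 × 44 = 5016
c = 57² + 44² = 3249 + 1936 = 5185
Verification: 1313² + 5016² = 1723969 + 25160256 = 26884225 = 5185² ✓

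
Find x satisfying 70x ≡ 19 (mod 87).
x ≡ 4 (mod 87)

gcd(70, 87) = 1, which divides 19, so solutions exist.
Find 70^(-1) mod 87 by the extended Euclidean algorithm:
87 = 1 × 70 + 17  ⟹  17 = (1)·87 + (-1)·70
70 = 4 × 17 + 2  ⟹  2 = (-4)·87 + (5)·70
17 = 8 × 2 + 1  ⟹  1 = (33)·87 + (-41)·70
So (-41)·70 ≡ 1 (mod 87), i.e. 70^(-1) ≡ -41 ≡ 46 (mod 87).
x ≡ 46 × 19 = 874 ≡ 4 (mod 87).
Check: 70 × 4 = 280 ≡ 19 (mod 87).
Unique solution: x ≡ 4 (mod 87)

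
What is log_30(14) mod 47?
6

Baby-step giant-step with step n = ⌈√47⌉ = 7.
Baby steps 30^j mod 47 (j:value) for j=0..6: 0:1, 1:30, 2:7, 3:22, 4:2, 5:13, 6:14.
h = 14 is already in the table at j=6, so x = 6.
Check: 30^6 ≡ 14 (mod 47).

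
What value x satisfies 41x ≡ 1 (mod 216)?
137

gcd(41, 216) = 1, so the inverse exists.
Extended Euclidean algorithm on (216, 41):
216 = 5 × 41 + 11  ⟹  11 = (1)·216 + (-5)·41
41 = 3 × 11 + 8  ⟹  8 = (-3)·216 + (16)·41
11 = 1 × 8 + 3  ⟹  3 = (4)·216 + (-21)·41
8 = 2 × 3 + 2  ⟹  2 = (-11)·216 + (58)·41
3 = 1 × 2 + 1  ⟹  1 = (15)·216 + (-79)·41
So (-79)·41 ≡ 1 (mod 216), i.e. 41^(-1) ≡ -79 ≡ 137 (mod 216).
Check: 41 × 137 = 5617 ≡ 1 (mod 216)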